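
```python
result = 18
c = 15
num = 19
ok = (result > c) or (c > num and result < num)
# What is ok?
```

Answer: True

Derivation:
Trace (tracking ok):
result = 18  # -> result = 18
c = 15  # -> c = 15
num = 19  # -> num = 19
ok = result > c or (c > num and result < num)  # -> ok = True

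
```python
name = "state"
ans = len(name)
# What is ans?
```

Answer: 5

Derivation:
Trace (tracking ans):
name = 'state'  # -> name = 'state'
ans = len(name)  # -> ans = 5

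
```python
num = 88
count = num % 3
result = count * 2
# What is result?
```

Answer: 2

Derivation:
Trace (tracking result):
num = 88  # -> num = 88
count = num % 3  # -> count = 1
result = count * 2  # -> result = 2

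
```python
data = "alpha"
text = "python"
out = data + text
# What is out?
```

Trace (tracking out):
data = 'alpha'  # -> data = 'alpha'
text = 'python'  # -> text = 'python'
out = data + text  # -> out = 'alphapython'

Answer: 'alphapython'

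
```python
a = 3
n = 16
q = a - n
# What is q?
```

Trace (tracking q):
a = 3  # -> a = 3
n = 16  # -> n = 16
q = a - n  # -> q = -13

Answer: -13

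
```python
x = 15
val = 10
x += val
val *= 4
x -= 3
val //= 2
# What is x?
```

Answer: 22

Derivation:
Trace (tracking x):
x = 15  # -> x = 15
val = 10  # -> val = 10
x += val  # -> x = 25
val *= 4  # -> val = 40
x -= 3  # -> x = 22
val //= 2  # -> val = 20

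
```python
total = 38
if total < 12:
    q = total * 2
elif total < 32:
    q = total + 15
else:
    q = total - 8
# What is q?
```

Trace (tracking q):
total = 38  # -> total = 38
if total < 12:  # condition is False
elif total < 32:  # condition is False
else:
    q = total - 8  # -> q = 30

Answer: 30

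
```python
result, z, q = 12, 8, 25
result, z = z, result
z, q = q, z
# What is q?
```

Answer: 12

Derivation:
Trace (tracking q):
result, z, q = (12, 8, 25)  # -> result = 12, z = 8, q = 25
result, z = (z, result)  # -> result = 8, z = 12
z, q = (q, z)  # -> z = 25, q = 12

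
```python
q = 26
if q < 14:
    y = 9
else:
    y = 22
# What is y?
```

Answer: 22

Derivation:
Trace (tracking y):
q = 26  # -> q = 26
if q < 14:  # condition is False
else:
    y = 22  # -> y = 22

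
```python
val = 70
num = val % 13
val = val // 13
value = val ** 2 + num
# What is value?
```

Answer: 30

Derivation:
Trace (tracking value):
val = 70  # -> val = 70
num = val % 13  # -> num = 5
val = val // 13  # -> val = 5
value = val ** 2 + num  # -> value = 30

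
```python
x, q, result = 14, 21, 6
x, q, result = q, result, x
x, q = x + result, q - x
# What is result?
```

Trace (tracking result):
x, q, result = (14, 21, 6)  # -> x = 14, q = 21, result = 6
x, q, result = (q, result, x)  # -> x = 21, q = 6, result = 14
x, q = (x + result, q - x)  # -> x = 35, q = -15

Answer: 14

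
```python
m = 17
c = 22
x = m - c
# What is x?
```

Answer: -5

Derivation:
Trace (tracking x):
m = 17  # -> m = 17
c = 22  # -> c = 22
x = m - c  # -> x = -5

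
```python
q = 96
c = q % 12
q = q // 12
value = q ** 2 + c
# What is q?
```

Answer: 8

Derivation:
Trace (tracking q):
q = 96  # -> q = 96
c = q % 12  # -> c = 0
q = q // 12  # -> q = 8
value = q ** 2 + c  # -> value = 64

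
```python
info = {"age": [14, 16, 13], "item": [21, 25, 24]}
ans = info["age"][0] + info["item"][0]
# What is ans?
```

Trace (tracking ans):
info = {'age': [14, 16, 13], 'item': [21, 25, 24]}  # -> info = {'age': [14, 16, 13], 'item': [21, 25, 24]}
ans = info['age'][0] + info['item'][0]  # -> ans = 35

Answer: 35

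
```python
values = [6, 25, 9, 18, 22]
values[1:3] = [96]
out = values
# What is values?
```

Answer: [6, 96, 18, 22]

Derivation:
Trace (tracking values):
values = [6, 25, 9, 18, 22]  # -> values = [6, 25, 9, 18, 22]
values[1:3] = [96]  # -> values = [6, 96, 18, 22]
out = values  # -> out = [6, 96, 18, 22]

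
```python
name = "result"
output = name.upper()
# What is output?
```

Answer: 'RESULT'

Derivation:
Trace (tracking output):
name = 'result'  # -> name = 'result'
output = name.upper()  # -> output = 'RESULT'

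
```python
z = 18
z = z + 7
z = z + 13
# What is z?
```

Answer: 38

Derivation:
Trace (tracking z):
z = 18  # -> z = 18
z = z + 7  # -> z = 25
z = z + 13  # -> z = 38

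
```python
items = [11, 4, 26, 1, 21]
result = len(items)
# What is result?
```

Answer: 5

Derivation:
Trace (tracking result):
items = [11, 4, 26, 1, 21]  # -> items = [11, 4, 26, 1, 21]
result = len(items)  # -> result = 5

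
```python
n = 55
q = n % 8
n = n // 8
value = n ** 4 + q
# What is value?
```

Answer: 1303

Derivation:
Trace (tracking value):
n = 55  # -> n = 55
q = n % 8  # -> q = 7
n = n // 8  # -> n = 6
value = n ** 4 + q  # -> value = 1303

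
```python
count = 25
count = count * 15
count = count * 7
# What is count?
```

Answer: 2625

Derivation:
Trace (tracking count):
count = 25  # -> count = 25
count = count * 15  # -> count = 375
count = count * 7  # -> count = 2625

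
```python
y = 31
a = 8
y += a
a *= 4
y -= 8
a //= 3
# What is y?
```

Answer: 31

Derivation:
Trace (tracking y):
y = 31  # -> y = 31
a = 8  # -> a = 8
y += a  # -> y = 39
a *= 4  # -> a = 32
y -= 8  # -> y = 31
a //= 3  # -> a = 10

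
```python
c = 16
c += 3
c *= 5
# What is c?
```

Trace (tracking c):
c = 16  # -> c = 16
c += 3  # -> c = 19
c *= 5  # -> c = 95

Answer: 95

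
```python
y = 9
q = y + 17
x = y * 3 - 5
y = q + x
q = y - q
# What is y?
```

Answer: 48

Derivation:
Trace (tracking y):
y = 9  # -> y = 9
q = y + 17  # -> q = 26
x = y * 3 - 5  # -> x = 22
y = q + x  # -> y = 48
q = y - q  # -> q = 22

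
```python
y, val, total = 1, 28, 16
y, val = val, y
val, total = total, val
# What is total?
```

Answer: 1

Derivation:
Trace (tracking total):
y, val, total = (1, 28, 16)  # -> y = 1, val = 28, total = 16
y, val = (val, y)  # -> y = 28, val = 1
val, total = (total, val)  # -> val = 16, total = 1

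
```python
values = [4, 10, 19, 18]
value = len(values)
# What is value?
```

Answer: 4

Derivation:
Trace (tracking value):
values = [4, 10, 19, 18]  # -> values = [4, 10, 19, 18]
value = len(values)  # -> value = 4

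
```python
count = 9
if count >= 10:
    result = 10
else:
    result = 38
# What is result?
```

Answer: 38

Derivation:
Trace (tracking result):
count = 9  # -> count = 9
if count >= 10:  # condition is False
else:
    result = 38  # -> result = 38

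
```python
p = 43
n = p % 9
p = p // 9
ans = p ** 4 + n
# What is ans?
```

Answer: 263

Derivation:
Trace (tracking ans):
p = 43  # -> p = 43
n = p % 9  # -> n = 7
p = p // 9  # -> p = 4
ans = p ** 4 + n  # -> ans = 263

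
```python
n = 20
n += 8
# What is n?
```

Trace (tracking n):
n = 20  # -> n = 20
n += 8  # -> n = 28

Answer: 28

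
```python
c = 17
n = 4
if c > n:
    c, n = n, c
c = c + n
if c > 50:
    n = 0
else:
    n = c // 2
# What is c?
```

Trace (tracking c):
c = 17  # -> c = 17
n = 4  # -> n = 4
if c > n:  # condition is True
    c, n = (n, c)  # -> c = 4, n = 17
c = c + n  # -> c = 21
if c > 50:  # condition is False
else:
    n = c // 2  # -> n = 10

Answer: 21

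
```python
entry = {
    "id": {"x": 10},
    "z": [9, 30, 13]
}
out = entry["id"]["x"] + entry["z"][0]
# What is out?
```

Trace (tracking out):
entry = {'id': {'x': 10}, 'z': [9, 30, 13]}  # -> entry = {'id': {'x': 10}, 'z': [9, 30, 13]}
out = entry['id']['x'] + entry['z'][0]  # -> out = 19

Answer: 19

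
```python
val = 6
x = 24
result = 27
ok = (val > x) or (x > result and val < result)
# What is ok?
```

Trace (tracking ok):
val = 6  # -> val = 6
x = 24  # -> x = 24
result = 27  # -> result = 27
ok = val > x or (x > result and val < result)  # -> ok = False

Answer: False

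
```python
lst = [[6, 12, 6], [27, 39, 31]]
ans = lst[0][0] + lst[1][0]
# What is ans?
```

Answer: 33

Derivation:
Trace (tracking ans):
lst = [[6, 12, 6], [27, 39, 31]]  # -> lst = [[6, 12, 6], [27, 39, 31]]
ans = lst[0][0] + lst[1][0]  # -> ans = 33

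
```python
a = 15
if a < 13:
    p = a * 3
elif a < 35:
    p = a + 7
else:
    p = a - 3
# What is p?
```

Trace (tracking p):
a = 15  # -> a = 15
if a < 13:  # condition is False
elif a < 35:  # condition is True
    p = a + 7  # -> p = 22

Answer: 22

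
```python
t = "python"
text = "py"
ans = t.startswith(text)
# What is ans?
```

Answer: True

Derivation:
Trace (tracking ans):
t = 'python'  # -> t = 'python'
text = 'py'  # -> text = 'py'
ans = t.startswith(text)  # -> ans = True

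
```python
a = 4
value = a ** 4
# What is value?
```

Trace (tracking value):
a = 4  # -> a = 4
value = a ** 4  # -> value = 256

Answer: 256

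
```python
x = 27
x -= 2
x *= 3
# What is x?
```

Trace (tracking x):
x = 27  # -> x = 27
x -= 2  # -> x = 25
x *= 3  # -> x = 75

Answer: 75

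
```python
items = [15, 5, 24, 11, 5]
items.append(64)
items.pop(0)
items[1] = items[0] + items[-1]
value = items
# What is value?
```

Answer: [5, 69, 11, 5, 64]

Derivation:
Trace (tracking value):
items = [15, 5, 24, 11, 5]  # -> items = [15, 5, 24, 11, 5]
items.append(64)  # -> items = [15, 5, 24, 11, 5, 64]
items.pop(0)  # -> items = [5, 24, 11, 5, 64]
items[1] = items[0] + items[-1]  # -> items = [5, 69, 11, 5, 64]
value = items  # -> value = [5, 69, 11, 5, 64]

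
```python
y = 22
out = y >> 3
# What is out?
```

Answer: 2

Derivation:
Trace (tracking out):
y = 22  # -> y = 22
out = y >> 3  # -> out = 2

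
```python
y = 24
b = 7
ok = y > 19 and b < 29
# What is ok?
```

Answer: True

Derivation:
Trace (tracking ok):
y = 24  # -> y = 24
b = 7  # -> b = 7
ok = y > 19 and b < 29  # -> ok = True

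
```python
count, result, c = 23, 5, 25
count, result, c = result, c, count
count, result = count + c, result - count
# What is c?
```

Answer: 23

Derivation:
Trace (tracking c):
count, result, c = (23, 5, 25)  # -> count = 23, result = 5, c = 25
count, result, c = (result, c, count)  # -> count = 5, result = 25, c = 23
count, result = (count + c, result - count)  # -> count = 28, result = 20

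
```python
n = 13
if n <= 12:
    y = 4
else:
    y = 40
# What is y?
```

Answer: 40

Derivation:
Trace (tracking y):
n = 13  # -> n = 13
if n <= 12:  # condition is False
else:
    y = 40  # -> y = 40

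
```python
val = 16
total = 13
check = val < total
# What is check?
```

Answer: False

Derivation:
Trace (tracking check):
val = 16  # -> val = 16
total = 13  # -> total = 13
check = val < total  # -> check = False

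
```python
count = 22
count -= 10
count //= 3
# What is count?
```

Trace (tracking count):
count = 22  # -> count = 22
count -= 10  # -> count = 12
count //= 3  # -> count = 4

Answer: 4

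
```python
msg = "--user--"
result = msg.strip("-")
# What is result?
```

Trace (tracking result):
msg = '--user--'  # -> msg = '--user--'
result = msg.strip('-')  # -> result = 'user'

Answer: 'user'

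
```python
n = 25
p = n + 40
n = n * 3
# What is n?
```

Answer: 75

Derivation:
Trace (tracking n):
n = 25  # -> n = 25
p = n + 40  # -> p = 65
n = n * 3  # -> n = 75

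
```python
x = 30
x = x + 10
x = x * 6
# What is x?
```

Trace (tracking x):
x = 30  # -> x = 30
x = x + 10  # -> x = 40
x = x * 6  # -> x = 240

Answer: 240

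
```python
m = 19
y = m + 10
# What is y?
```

Trace (tracking y):
m = 19  # -> m = 19
y = m + 10  # -> y = 29

Answer: 29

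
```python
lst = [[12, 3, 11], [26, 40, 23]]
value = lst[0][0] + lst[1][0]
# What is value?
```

Answer: 38

Derivation:
Trace (tracking value):
lst = [[12, 3, 11], [26, 40, 23]]  # -> lst = [[12, 3, 11], [26, 40, 23]]
value = lst[0][0] + lst[1][0]  # -> value = 38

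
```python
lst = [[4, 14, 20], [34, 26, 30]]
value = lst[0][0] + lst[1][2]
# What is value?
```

Answer: 34

Derivation:
Trace (tracking value):
lst = [[4, 14, 20], [34, 26, 30]]  # -> lst = [[4, 14, 20], [34, 26, 30]]
value = lst[0][0] + lst[1][2]  # -> value = 34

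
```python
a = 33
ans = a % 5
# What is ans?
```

Answer: 3

Derivation:
Trace (tracking ans):
a = 33  # -> a = 33
ans = a % 5  # -> ans = 3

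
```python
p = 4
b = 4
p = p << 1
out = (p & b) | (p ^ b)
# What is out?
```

Answer: 12

Derivation:
Trace (tracking out):
p = 4  # -> p = 4
b = 4  # -> b = 4
p = p << 1  # -> p = 8
out = p & b | p ^ b  # -> out = 12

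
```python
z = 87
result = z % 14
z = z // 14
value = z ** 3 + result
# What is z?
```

Answer: 6

Derivation:
Trace (tracking z):
z = 87  # -> z = 87
result = z % 14  # -> result = 3
z = z // 14  # -> z = 6
value = z ** 3 + result  # -> value = 219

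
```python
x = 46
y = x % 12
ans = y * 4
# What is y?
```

Answer: 10

Derivation:
Trace (tracking y):
x = 46  # -> x = 46
y = x % 12  # -> y = 10
ans = y * 4  # -> ans = 40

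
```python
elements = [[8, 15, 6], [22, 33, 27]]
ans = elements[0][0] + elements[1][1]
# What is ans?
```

Trace (tracking ans):
elements = [[8, 15, 6], [22, 33, 27]]  # -> elements = [[8, 15, 6], [22, 33, 27]]
ans = elements[0][0] + elements[1][1]  # -> ans = 41

Answer: 41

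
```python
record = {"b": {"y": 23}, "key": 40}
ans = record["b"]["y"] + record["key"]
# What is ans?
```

Answer: 63

Derivation:
Trace (tracking ans):
record = {'b': {'y': 23}, 'key': 40}  # -> record = {'b': {'y': 23}, 'key': 40}
ans = record['b']['y'] + record['key']  # -> ans = 63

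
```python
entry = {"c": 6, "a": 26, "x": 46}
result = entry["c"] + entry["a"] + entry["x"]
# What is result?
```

Trace (tracking result):
entry = {'c': 6, 'a': 26, 'x': 46}  # -> entry = {'c': 6, 'a': 26, 'x': 46}
result = entry['c'] + entry['a'] + entry['x']  # -> result = 78

Answer: 78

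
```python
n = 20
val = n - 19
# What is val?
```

Trace (tracking val):
n = 20  # -> n = 20
val = n - 19  # -> val = 1

Answer: 1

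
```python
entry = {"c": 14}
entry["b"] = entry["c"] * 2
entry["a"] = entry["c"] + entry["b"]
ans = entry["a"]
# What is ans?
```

Answer: 42

Derivation:
Trace (tracking ans):
entry = {'c': 14}  # -> entry = {'c': 14}
entry['b'] = entry['c'] * 2  # -> entry = {'c': 14, 'b': 28}
entry['a'] = entry['c'] + entry['b']  # -> entry = {'c': 14, 'b': 28, 'a': 42}
ans = entry['a']  # -> ans = 42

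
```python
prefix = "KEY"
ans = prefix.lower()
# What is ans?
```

Trace (tracking ans):
prefix = 'KEY'  # -> prefix = 'KEY'
ans = prefix.lower()  # -> ans = 'key'

Answer: 'key'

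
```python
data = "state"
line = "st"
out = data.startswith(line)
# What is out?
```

Answer: True

Derivation:
Trace (tracking out):
data = 'state'  # -> data = 'state'
line = 'st'  # -> line = 'st'
out = data.startswith(line)  # -> out = True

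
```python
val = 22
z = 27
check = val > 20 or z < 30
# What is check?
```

Trace (tracking check):
val = 22  # -> val = 22
z = 27  # -> z = 27
check = val > 20 or z < 30  # -> check = True

Answer: True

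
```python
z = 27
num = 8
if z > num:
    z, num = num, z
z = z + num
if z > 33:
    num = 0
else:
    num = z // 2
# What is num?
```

Answer: 0

Derivation:
Trace (tracking num):
z = 27  # -> z = 27
num = 8  # -> num = 8
if z > num:  # condition is True
    z, num = (num, z)  # -> z = 8, num = 27
z = z + num  # -> z = 35
if z > 33:  # condition is True
    num = 0  # -> num = 0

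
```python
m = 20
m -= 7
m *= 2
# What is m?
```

Answer: 26

Derivation:
Trace (tracking m):
m = 20  # -> m = 20
m -= 7  # -> m = 13
m *= 2  # -> m = 26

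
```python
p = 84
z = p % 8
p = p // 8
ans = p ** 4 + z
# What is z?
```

Answer: 4

Derivation:
Trace (tracking z):
p = 84  # -> p = 84
z = p % 8  # -> z = 4
p = p // 8  # -> p = 10
ans = p ** 4 + z  # -> ans = 10004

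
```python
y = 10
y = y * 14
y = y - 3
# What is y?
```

Answer: 137

Derivation:
Trace (tracking y):
y = 10  # -> y = 10
y = y * 14  # -> y = 140
y = y - 3  # -> y = 137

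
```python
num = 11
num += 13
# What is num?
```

Answer: 24

Derivation:
Trace (tracking num):
num = 11  # -> num = 11
num += 13  # -> num = 24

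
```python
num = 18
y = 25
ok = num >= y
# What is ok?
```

Answer: False

Derivation:
Trace (tracking ok):
num = 18  # -> num = 18
y = 25  # -> y = 25
ok = num >= y  # -> ok = False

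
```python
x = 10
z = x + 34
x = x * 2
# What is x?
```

Trace (tracking x):
x = 10  # -> x = 10
z = x + 34  # -> z = 44
x = x * 2  # -> x = 20

Answer: 20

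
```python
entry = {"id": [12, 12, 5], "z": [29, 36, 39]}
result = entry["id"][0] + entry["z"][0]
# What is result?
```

Trace (tracking result):
entry = {'id': [12, 12, 5], 'z': [29, 36, 39]}  # -> entry = {'id': [12, 12, 5], 'z': [29, 36, 39]}
result = entry['id'][0] + entry['z'][0]  # -> result = 41

Answer: 41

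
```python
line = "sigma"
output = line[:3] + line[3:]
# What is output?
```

Trace (tracking output):
line = 'sigma'  # -> line = 'sigma'
output = line[:3] + line[3:]  # -> output = 'sigma'

Answer: 'sigma'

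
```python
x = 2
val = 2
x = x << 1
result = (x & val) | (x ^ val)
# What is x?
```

Answer: 4

Derivation:
Trace (tracking x):
x = 2  # -> x = 2
val = 2  # -> val = 2
x = x << 1  # -> x = 4
result = x & val | x ^ val  # -> result = 6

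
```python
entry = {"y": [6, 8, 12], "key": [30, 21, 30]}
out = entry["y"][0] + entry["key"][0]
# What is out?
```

Answer: 36

Derivation:
Trace (tracking out):
entry = {'y': [6, 8, 12], 'key': [30, 21, 30]}  # -> entry = {'y': [6, 8, 12], 'key': [30, 21, 30]}
out = entry['y'][0] + entry['key'][0]  # -> out = 36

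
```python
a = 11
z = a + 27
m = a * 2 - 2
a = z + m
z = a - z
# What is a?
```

Trace (tracking a):
a = 11  # -> a = 11
z = a + 27  # -> z = 38
m = a * 2 - 2  # -> m = 20
a = z + m  # -> a = 58
z = a - z  # -> z = 20

Answer: 58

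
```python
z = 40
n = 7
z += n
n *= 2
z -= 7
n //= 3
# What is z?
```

Trace (tracking z):
z = 40  # -> z = 40
n = 7  # -> n = 7
z += n  # -> z = 47
n *= 2  # -> n = 14
z -= 7  # -> z = 40
n //= 3  # -> n = 4

Answer: 40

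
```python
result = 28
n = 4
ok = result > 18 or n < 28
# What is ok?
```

Answer: True

Derivation:
Trace (tracking ok):
result = 28  # -> result = 28
n = 4  # -> n = 4
ok = result > 18 or n < 28  # -> ok = True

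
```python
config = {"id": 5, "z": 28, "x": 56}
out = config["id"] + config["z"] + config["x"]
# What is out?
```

Trace (tracking out):
config = {'id': 5, 'z': 28, 'x': 56}  # -> config = {'id': 5, 'z': 28, 'x': 56}
out = config['id'] + config['z'] + config['x']  # -> out = 89

Answer: 89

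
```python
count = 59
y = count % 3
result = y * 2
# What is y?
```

Trace (tracking y):
count = 59  # -> count = 59
y = count % 3  # -> y = 2
result = y * 2  # -> result = 4

Answer: 2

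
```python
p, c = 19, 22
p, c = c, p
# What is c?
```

Trace (tracking c):
p, c = (19, 22)  # -> p = 19, c = 22
p, c = (c, p)  # -> p = 22, c = 19

Answer: 19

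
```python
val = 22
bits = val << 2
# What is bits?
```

Answer: 88

Derivation:
Trace (tracking bits):
val = 22  # -> val = 22
bits = val << 2  # -> bits = 88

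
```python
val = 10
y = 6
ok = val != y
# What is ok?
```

Answer: True

Derivation:
Trace (tracking ok):
val = 10  # -> val = 10
y = 6  # -> y = 6
ok = val != y  # -> ok = True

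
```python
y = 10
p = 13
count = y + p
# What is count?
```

Trace (tracking count):
y = 10  # -> y = 10
p = 13  # -> p = 13
count = y + p  # -> count = 23

Answer: 23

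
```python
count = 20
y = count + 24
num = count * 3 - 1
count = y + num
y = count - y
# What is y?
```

Trace (tracking y):
count = 20  # -> count = 20
y = count + 24  # -> y = 44
num = count * 3 - 1  # -> num = 59
count = y + num  # -> count = 103
y = count - y  # -> y = 59

Answer: 59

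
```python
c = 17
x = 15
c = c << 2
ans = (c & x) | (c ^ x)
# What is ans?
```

Answer: 79

Derivation:
Trace (tracking ans):
c = 17  # -> c = 17
x = 15  # -> x = 15
c = c << 2  # -> c = 68
ans = c & x | c ^ x  # -> ans = 79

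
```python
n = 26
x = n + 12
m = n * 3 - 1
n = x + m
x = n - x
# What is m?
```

Trace (tracking m):
n = 26  # -> n = 26
x = n + 12  # -> x = 38
m = n * 3 - 1  # -> m = 77
n = x + m  # -> n = 115
x = n - x  # -> x = 77

Answer: 77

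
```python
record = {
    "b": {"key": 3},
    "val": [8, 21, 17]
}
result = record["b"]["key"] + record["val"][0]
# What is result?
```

Answer: 11

Derivation:
Trace (tracking result):
record = {'b': {'key': 3}, 'val': [8, 21, 17]}  # -> record = {'b': {'key': 3}, 'val': [8, 21, 17]}
result = record['b']['key'] + record['val'][0]  # -> result = 11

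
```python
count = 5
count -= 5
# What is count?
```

Trace (tracking count):
count = 5  # -> count = 5
count -= 5  # -> count = 0

Answer: 0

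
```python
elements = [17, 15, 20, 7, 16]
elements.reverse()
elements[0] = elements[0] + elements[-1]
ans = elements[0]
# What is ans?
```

Trace (tracking ans):
elements = [17, 15, 20, 7, 16]  # -> elements = [17, 15, 20, 7, 16]
elements.reverse()  # -> elements = [16, 7, 20, 15, 17]
elements[0] = elements[0] + elements[-1]  # -> elements = [33, 7, 20, 15, 17]
ans = elements[0]  # -> ans = 33

Answer: 33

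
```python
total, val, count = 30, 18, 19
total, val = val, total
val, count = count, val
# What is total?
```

Trace (tracking total):
total, val, count = (30, 18, 19)  # -> total = 30, val = 18, count = 19
total, val = (val, total)  # -> total = 18, val = 30
val, count = (count, val)  # -> val = 19, count = 30

Answer: 18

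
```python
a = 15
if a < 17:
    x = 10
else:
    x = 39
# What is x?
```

Trace (tracking x):
a = 15  # -> a = 15
if a < 17:  # condition is True
    x = 10  # -> x = 10

Answer: 10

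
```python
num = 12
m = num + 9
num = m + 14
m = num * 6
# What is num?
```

Trace (tracking num):
num = 12  # -> num = 12
m = num + 9  # -> m = 21
num = m + 14  # -> num = 35
m = num * 6  # -> m = 210

Answer: 35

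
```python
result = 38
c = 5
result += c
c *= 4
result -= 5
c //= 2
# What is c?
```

Trace (tracking c):
result = 38  # -> result = 38
c = 5  # -> c = 5
result += c  # -> result = 43
c *= 4  # -> c = 20
result -= 5  # -> result = 38
c //= 2  # -> c = 10

Answer: 10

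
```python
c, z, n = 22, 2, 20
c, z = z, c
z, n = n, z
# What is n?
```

Trace (tracking n):
c, z, n = (22, 2, 20)  # -> c = 22, z = 2, n = 20
c, z = (z, c)  # -> c = 2, z = 22
z, n = (n, z)  # -> z = 20, n = 22

Answer: 22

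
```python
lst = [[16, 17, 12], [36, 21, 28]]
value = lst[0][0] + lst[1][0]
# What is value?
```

Answer: 52

Derivation:
Trace (tracking value):
lst = [[16, 17, 12], [36, 21, 28]]  # -> lst = [[16, 17, 12], [36, 21, 28]]
value = lst[0][0] + lst[1][0]  # -> value = 52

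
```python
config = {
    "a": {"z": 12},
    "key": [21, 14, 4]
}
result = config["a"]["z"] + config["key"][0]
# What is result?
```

Answer: 33

Derivation:
Trace (tracking result):
config = {'a': {'z': 12}, 'key': [21, 14, 4]}  # -> config = {'a': {'z': 12}, 'key': [21, 14, 4]}
result = config['a']['z'] + config['key'][0]  # -> result = 33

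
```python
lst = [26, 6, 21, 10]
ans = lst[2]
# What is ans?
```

Answer: 21

Derivation:
Trace (tracking ans):
lst = [26, 6, 21, 10]  # -> lst = [26, 6, 21, 10]
ans = lst[2]  # -> ans = 21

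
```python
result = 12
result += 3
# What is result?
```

Answer: 15

Derivation:
Trace (tracking result):
result = 12  # -> result = 12
result += 3  # -> result = 15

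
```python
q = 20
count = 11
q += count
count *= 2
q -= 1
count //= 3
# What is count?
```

Answer: 7

Derivation:
Trace (tracking count):
q = 20  # -> q = 20
count = 11  # -> count = 11
q += count  # -> q = 31
count *= 2  # -> count = 22
q -= 1  # -> q = 30
count //= 3  # -> count = 7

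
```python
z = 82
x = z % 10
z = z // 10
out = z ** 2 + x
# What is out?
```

Trace (tracking out):
z = 82  # -> z = 82
x = z % 10  # -> x = 2
z = z // 10  # -> z = 8
out = z ** 2 + x  # -> out = 66

Answer: 66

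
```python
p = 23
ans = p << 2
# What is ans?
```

Trace (tracking ans):
p = 23  # -> p = 23
ans = p << 2  # -> ans = 92

Answer: 92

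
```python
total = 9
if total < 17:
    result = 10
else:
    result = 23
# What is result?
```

Trace (tracking result):
total = 9  # -> total = 9
if total < 17:  # condition is True
    result = 10  # -> result = 10

Answer: 10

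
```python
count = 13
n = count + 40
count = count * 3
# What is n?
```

Answer: 53

Derivation:
Trace (tracking n):
count = 13  # -> count = 13
n = count + 40  # -> n = 53
count = count * 3  # -> count = 39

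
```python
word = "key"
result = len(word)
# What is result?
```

Trace (tracking result):
word = 'key'  # -> word = 'key'
result = len(word)  # -> result = 3

Answer: 3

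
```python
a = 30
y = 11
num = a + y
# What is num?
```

Answer: 41

Derivation:
Trace (tracking num):
a = 30  # -> a = 30
y = 11  # -> y = 11
num = a + y  # -> num = 41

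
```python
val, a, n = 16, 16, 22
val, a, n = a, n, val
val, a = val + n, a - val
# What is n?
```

Answer: 16

Derivation:
Trace (tracking n):
val, a, n = (16, 16, 22)  # -> val = 16, a = 16, n = 22
val, a, n = (a, n, val)  # -> val = 16, a = 22, n = 16
val, a = (val + n, a - val)  # -> val = 32, a = 6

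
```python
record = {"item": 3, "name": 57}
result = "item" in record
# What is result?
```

Trace (tracking result):
record = {'item': 3, 'name': 57}  # -> record = {'item': 3, 'name': 57}
result = 'item' in record  # -> result = True

Answer: True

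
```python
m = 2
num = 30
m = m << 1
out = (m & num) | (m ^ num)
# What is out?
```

Answer: 30

Derivation:
Trace (tracking out):
m = 2  # -> m = 2
num = 30  # -> num = 30
m = m << 1  # -> m = 4
out = m & num | m ^ num  # -> out = 30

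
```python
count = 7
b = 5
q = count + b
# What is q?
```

Answer: 12

Derivation:
Trace (tracking q):
count = 7  # -> count = 7
b = 5  # -> b = 5
q = count + b  # -> q = 12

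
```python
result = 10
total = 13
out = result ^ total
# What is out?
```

Trace (tracking out):
result = 10  # -> result = 10
total = 13  # -> total = 13
out = result ^ total  # -> out = 7

Answer: 7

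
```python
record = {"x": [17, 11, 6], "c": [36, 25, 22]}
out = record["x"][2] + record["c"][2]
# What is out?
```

Answer: 28

Derivation:
Trace (tracking out):
record = {'x': [17, 11, 6], 'c': [36, 25, 22]}  # -> record = {'x': [17, 11, 6], 'c': [36, 25, 22]}
out = record['x'][2] + record['c'][2]  # -> out = 28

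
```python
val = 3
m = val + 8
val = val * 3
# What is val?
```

Answer: 9

Derivation:
Trace (tracking val):
val = 3  # -> val = 3
m = val + 8  # -> m = 11
val = val * 3  # -> val = 9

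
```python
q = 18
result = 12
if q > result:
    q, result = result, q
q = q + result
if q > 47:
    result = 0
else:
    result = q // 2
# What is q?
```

Answer: 30

Derivation:
Trace (tracking q):
q = 18  # -> q = 18
result = 12  # -> result = 12
if q > result:  # condition is True
    q, result = (result, q)  # -> q = 12, result = 18
q = q + result  # -> q = 30
if q > 47:  # condition is False
else:
    result = q // 2  # -> result = 15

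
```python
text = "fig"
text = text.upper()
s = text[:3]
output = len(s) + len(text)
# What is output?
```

Trace (tracking output):
text = 'fig'  # -> text = 'fig'
text = text.upper()  # -> text = 'FIG'
s = text[:3]  # -> s = 'FIG'
output = len(s) + len(text)  # -> output = 6

Answer: 6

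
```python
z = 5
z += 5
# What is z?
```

Answer: 10

Derivation:
Trace (tracking z):
z = 5  # -> z = 5
z += 5  # -> z = 10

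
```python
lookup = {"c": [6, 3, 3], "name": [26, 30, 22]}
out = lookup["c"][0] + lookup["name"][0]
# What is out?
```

Trace (tracking out):
lookup = {'c': [6, 3, 3], 'name': [26, 30, 22]}  # -> lookup = {'c': [6, 3, 3], 'name': [26, 30, 22]}
out = lookup['c'][0] + lookup['name'][0]  # -> out = 32

Answer: 32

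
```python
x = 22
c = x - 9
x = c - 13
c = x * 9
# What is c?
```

Trace (tracking c):
x = 22  # -> x = 22
c = x - 9  # -> c = 13
x = c - 13  # -> x = 0
c = x * 9  # -> c = 0

Answer: 0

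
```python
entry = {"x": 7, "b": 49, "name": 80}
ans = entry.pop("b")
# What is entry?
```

Trace (tracking entry):
entry = {'x': 7, 'b': 49, 'name': 80}  # -> entry = {'x': 7, 'b': 49, 'name': 80}
ans = entry.pop('b')  # -> ans = 49

Answer: {'x': 7, 'name': 80}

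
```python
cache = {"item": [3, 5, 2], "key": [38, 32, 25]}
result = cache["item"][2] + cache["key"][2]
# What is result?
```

Answer: 27

Derivation:
Trace (tracking result):
cache = {'item': [3, 5, 2], 'key': [38, 32, 25]}  # -> cache = {'item': [3, 5, 2], 'key': [38, 32, 25]}
result = cache['item'][2] + cache['key'][2]  # -> result = 27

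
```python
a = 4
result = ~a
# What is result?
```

Answer: -5

Derivation:
Trace (tracking result):
a = 4  # -> a = 4
result = ~a  # -> result = -5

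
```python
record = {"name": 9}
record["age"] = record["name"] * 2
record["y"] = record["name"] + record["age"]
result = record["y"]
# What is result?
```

Trace (tracking result):
record = {'name': 9}  # -> record = {'name': 9}
record['age'] = record['name'] * 2  # -> record = {'name': 9, 'age': 18}
record['y'] = record['name'] + record['age']  # -> record = {'name': 9, 'age': 18, 'y': 27}
result = record['y']  # -> result = 27

Answer: 27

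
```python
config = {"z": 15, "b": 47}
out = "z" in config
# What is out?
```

Trace (tracking out):
config = {'z': 15, 'b': 47}  # -> config = {'z': 15, 'b': 47}
out = 'z' in config  # -> out = True

Answer: True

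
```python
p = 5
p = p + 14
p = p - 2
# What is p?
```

Trace (tracking p):
p = 5  # -> p = 5
p = p + 14  # -> p = 19
p = p - 2  # -> p = 17

Answer: 17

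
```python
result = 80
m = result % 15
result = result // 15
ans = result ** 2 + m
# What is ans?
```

Answer: 30

Derivation:
Trace (tracking ans):
result = 80  # -> result = 80
m = result % 15  # -> m = 5
result = result // 15  # -> result = 5
ans = result ** 2 + m  # -> ans = 30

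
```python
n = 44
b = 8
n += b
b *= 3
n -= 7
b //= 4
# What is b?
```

Trace (tracking b):
n = 44  # -> n = 44
b = 8  # -> b = 8
n += b  # -> n = 52
b *= 3  # -> b = 24
n -= 7  # -> n = 45
b //= 4  # -> b = 6

Answer: 6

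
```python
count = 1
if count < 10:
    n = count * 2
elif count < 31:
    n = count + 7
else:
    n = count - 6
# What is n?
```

Answer: 2

Derivation:
Trace (tracking n):
count = 1  # -> count = 1
if count < 10:  # condition is True
    n = count * 2  # -> n = 2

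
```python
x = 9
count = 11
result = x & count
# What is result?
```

Trace (tracking result):
x = 9  # -> x = 9
count = 11  # -> count = 11
result = x & count  # -> result = 9

Answer: 9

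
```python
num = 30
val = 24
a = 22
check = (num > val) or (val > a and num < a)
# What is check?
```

Answer: True

Derivation:
Trace (tracking check):
num = 30  # -> num = 30
val = 24  # -> val = 24
a = 22  # -> a = 22
check = num > val or (val > a and num < a)  # -> check = True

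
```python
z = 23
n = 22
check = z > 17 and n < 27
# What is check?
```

Trace (tracking check):
z = 23  # -> z = 23
n = 22  # -> n = 22
check = z > 17 and n < 27  # -> check = True

Answer: True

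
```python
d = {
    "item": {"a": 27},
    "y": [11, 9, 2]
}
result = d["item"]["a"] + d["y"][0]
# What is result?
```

Trace (tracking result):
d = {'item': {'a': 27}, 'y': [11, 9, 2]}  # -> d = {'item': {'a': 27}, 'y': [11, 9, 2]}
result = d['item']['a'] + d['y'][0]  # -> result = 38

Answer: 38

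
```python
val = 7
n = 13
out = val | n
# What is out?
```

Answer: 15

Derivation:
Trace (tracking out):
val = 7  # -> val = 7
n = 13  # -> n = 13
out = val | n  # -> out = 15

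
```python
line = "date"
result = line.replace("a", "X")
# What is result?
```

Trace (tracking result):
line = 'date'  # -> line = 'date'
result = line.replace('a', 'X')  # -> result = 'dXte'

Answer: 'dXte'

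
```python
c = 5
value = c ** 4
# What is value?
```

Trace (tracking value):
c = 5  # -> c = 5
value = c ** 4  # -> value = 625

Answer: 625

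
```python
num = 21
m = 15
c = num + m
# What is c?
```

Answer: 36

Derivation:
Trace (tracking c):
num = 21  # -> num = 21
m = 15  # -> m = 15
c = num + m  # -> c = 36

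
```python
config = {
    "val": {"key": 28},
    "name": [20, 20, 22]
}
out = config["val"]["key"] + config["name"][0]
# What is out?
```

Answer: 48

Derivation:
Trace (tracking out):
config = {'val': {'key': 28}, 'name': [20, 20, 22]}  # -> config = {'val': {'key': 28}, 'name': [20, 20, 22]}
out = config['val']['key'] + config['name'][0]  # -> out = 48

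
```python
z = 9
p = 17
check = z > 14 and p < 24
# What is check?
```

Trace (tracking check):
z = 9  # -> z = 9
p = 17  # -> p = 17
check = z > 14 and p < 24  # -> check = False

Answer: False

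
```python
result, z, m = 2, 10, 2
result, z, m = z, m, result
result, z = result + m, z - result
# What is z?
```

Answer: -8

Derivation:
Trace (tracking z):
result, z, m = (2, 10, 2)  # -> result = 2, z = 10, m = 2
result, z, m = (z, m, result)  # -> result = 10, z = 2, m = 2
result, z = (result + m, z - result)  # -> result = 12, z = -8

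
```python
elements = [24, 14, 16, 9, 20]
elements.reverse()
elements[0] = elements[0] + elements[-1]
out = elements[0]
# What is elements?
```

Trace (tracking elements):
elements = [24, 14, 16, 9, 20]  # -> elements = [24, 14, 16, 9, 20]
elements.reverse()  # -> elements = [20, 9, 16, 14, 24]
elements[0] = elements[0] + elements[-1]  # -> elements = [44, 9, 16, 14, 24]
out = elements[0]  # -> out = 44

Answer: [44, 9, 16, 14, 24]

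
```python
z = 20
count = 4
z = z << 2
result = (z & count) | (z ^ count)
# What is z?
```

Answer: 80

Derivation:
Trace (tracking z):
z = 20  # -> z = 20
count = 4  # -> count = 4
z = z << 2  # -> z = 80
result = z & count | z ^ count  # -> result = 84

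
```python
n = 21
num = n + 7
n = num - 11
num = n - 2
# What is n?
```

Trace (tracking n):
n = 21  # -> n = 21
num = n + 7  # -> num = 28
n = num - 11  # -> n = 17
num = n - 2  # -> num = 15

Answer: 17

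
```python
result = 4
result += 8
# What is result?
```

Trace (tracking result):
result = 4  # -> result = 4
result += 8  # -> result = 12

Answer: 12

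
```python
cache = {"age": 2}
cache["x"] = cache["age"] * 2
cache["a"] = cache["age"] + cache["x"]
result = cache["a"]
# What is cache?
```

Answer: {'age': 2, 'x': 4, 'a': 6}

Derivation:
Trace (tracking cache):
cache = {'age': 2}  # -> cache = {'age': 2}
cache['x'] = cache['age'] * 2  # -> cache = {'age': 2, 'x': 4}
cache['a'] = cache['age'] + cache['x']  # -> cache = {'age': 2, 'x': 4, 'a': 6}
result = cache['a']  # -> result = 6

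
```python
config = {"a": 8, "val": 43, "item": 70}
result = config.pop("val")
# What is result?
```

Trace (tracking result):
config = {'a': 8, 'val': 43, 'item': 70}  # -> config = {'a': 8, 'val': 43, 'item': 70}
result = config.pop('val')  # -> result = 43

Answer: 43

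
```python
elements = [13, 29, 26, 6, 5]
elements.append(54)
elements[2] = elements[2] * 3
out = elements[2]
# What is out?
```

Answer: 78

Derivation:
Trace (tracking out):
elements = [13, 29, 26, 6, 5]  # -> elements = [13, 29, 26, 6, 5]
elements.append(54)  # -> elements = [13, 29, 26, 6, 5, 54]
elements[2] = elements[2] * 3  # -> elements = [13, 29, 78, 6, 5, 54]
out = elements[2]  # -> out = 78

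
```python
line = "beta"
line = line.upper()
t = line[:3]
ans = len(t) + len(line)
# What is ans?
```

Answer: 7

Derivation:
Trace (tracking ans):
line = 'beta'  # -> line = 'beta'
line = line.upper()  # -> line = 'BETA'
t = line[:3]  # -> t = 'BET'
ans = len(t) + len(line)  # -> ans = 7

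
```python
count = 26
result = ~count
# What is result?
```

Trace (tracking result):
count = 26  # -> count = 26
result = ~count  # -> result = -27

Answer: -27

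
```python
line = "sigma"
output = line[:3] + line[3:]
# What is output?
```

Trace (tracking output):
line = 'sigma'  # -> line = 'sigma'
output = line[:3] + line[3:]  # -> output = 'sigma'

Answer: 'sigma'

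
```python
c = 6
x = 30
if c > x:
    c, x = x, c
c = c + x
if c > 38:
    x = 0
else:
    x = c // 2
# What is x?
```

Trace (tracking x):
c = 6  # -> c = 6
x = 30  # -> x = 30
if c > x:  # condition is False
c = c + x  # -> c = 36
if c > 38:  # condition is False
else:
    x = c // 2  # -> x = 18

Answer: 18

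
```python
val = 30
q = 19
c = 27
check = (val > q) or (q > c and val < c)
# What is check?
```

Trace (tracking check):
val = 30  # -> val = 30
q = 19  # -> q = 19
c = 27  # -> c = 27
check = val > q or (q > c and val < c)  # -> check = True

Answer: True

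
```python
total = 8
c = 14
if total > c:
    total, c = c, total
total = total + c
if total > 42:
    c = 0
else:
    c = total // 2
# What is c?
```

Answer: 11

Derivation:
Trace (tracking c):
total = 8  # -> total = 8
c = 14  # -> c = 14
if total > c:  # condition is False
total = total + c  # -> total = 22
if total > 42:  # condition is False
else:
    c = total // 2  # -> c = 11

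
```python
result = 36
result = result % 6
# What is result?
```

Trace (tracking result):
result = 36  # -> result = 36
result = result % 6  # -> result = 0

Answer: 0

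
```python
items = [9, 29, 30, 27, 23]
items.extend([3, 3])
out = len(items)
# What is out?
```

Answer: 7

Derivation:
Trace (tracking out):
items = [9, 29, 30, 27, 23]  # -> items = [9, 29, 30, 27, 23]
items.extend([3, 3])  # -> items = [9, 29, 30, 27, 23, 3, 3]
out = len(items)  # -> out = 7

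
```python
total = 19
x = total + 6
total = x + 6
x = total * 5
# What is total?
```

Answer: 31

Derivation:
Trace (tracking total):
total = 19  # -> total = 19
x = total + 6  # -> x = 25
total = x + 6  # -> total = 31
x = total * 5  # -> x = 155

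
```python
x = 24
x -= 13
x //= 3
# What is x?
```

Answer: 3

Derivation:
Trace (tracking x):
x = 24  # -> x = 24
x -= 13  # -> x = 11
x //= 3  # -> x = 3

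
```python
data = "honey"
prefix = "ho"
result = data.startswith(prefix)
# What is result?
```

Answer: True

Derivation:
Trace (tracking result):
data = 'honey'  # -> data = 'honey'
prefix = 'ho'  # -> prefix = 'ho'
result = data.startswith(prefix)  # -> result = True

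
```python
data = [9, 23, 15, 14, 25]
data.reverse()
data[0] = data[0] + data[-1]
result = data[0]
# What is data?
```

Answer: [34, 14, 15, 23, 9]

Derivation:
Trace (tracking data):
data = [9, 23, 15, 14, 25]  # -> data = [9, 23, 15, 14, 25]
data.reverse()  # -> data = [25, 14, 15, 23, 9]
data[0] = data[0] + data[-1]  # -> data = [34, 14, 15, 23, 9]
result = data[0]  # -> result = 34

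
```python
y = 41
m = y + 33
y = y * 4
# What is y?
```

Trace (tracking y):
y = 41  # -> y = 41
m = y + 33  # -> m = 74
y = y * 4  # -> y = 164

Answer: 164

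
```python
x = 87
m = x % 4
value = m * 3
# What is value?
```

Answer: 9

Derivation:
Trace (tracking value):
x = 87  # -> x = 87
m = x % 4  # -> m = 3
value = m * 3  # -> value = 9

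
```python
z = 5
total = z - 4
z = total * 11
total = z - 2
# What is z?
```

Trace (tracking z):
z = 5  # -> z = 5
total = z - 4  # -> total = 1
z = total * 11  # -> z = 11
total = z - 2  # -> total = 9

Answer: 11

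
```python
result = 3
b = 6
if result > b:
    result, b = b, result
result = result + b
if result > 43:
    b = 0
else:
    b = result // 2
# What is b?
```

Answer: 4

Derivation:
Trace (tracking b):
result = 3  # -> result = 3
b = 6  # -> b = 6
if result > b:  # condition is False
result = result + b  # -> result = 9
if result > 43:  # condition is False
else:
    b = result // 2  # -> b = 4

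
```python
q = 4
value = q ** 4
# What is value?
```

Answer: 256

Derivation:
Trace (tracking value):
q = 4  # -> q = 4
value = q ** 4  # -> value = 256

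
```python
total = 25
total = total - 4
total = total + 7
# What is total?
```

Trace (tracking total):
total = 25  # -> total = 25
total = total - 4  # -> total = 21
total = total + 7  # -> total = 28

Answer: 28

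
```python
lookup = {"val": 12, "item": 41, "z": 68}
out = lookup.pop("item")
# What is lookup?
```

Trace (tracking lookup):
lookup = {'val': 12, 'item': 41, 'z': 68}  # -> lookup = {'val': 12, 'item': 41, 'z': 68}
out = lookup.pop('item')  # -> out = 41

Answer: {'val': 12, 'z': 68}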